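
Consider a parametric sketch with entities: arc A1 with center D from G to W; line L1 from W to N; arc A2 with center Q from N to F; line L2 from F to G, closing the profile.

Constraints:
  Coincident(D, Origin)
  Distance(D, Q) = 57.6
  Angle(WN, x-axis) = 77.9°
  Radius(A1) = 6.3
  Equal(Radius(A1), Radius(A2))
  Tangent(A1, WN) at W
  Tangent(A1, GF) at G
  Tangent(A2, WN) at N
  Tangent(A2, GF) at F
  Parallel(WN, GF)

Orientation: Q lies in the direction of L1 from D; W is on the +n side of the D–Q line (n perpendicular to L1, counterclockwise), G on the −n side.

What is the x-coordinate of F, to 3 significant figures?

18.2

Tangency of A1 to both parallel lines with radius 6.3 puts W and G at D ± 6.3·n: W = (-6.16, 1.32), G = (6.16, -1.32). Equal radii place N and F the same way about Q: N = Q + 6.3·n = (5.91, 57.6), F = Q − 6.3·n = (18.2, 55.0). So F.x = 18.2.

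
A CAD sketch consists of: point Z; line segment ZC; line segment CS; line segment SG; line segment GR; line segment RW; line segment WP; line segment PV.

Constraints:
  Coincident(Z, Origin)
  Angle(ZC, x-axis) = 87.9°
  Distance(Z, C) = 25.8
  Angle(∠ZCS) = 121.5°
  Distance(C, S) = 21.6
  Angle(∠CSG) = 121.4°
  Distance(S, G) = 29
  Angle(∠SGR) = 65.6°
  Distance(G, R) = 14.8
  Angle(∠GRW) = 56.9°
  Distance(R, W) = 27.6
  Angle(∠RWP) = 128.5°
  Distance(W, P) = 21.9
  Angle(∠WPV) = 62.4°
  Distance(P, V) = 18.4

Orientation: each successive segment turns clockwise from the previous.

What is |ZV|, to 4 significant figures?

64.61

Z is at the origin; ZC runs at 87.9° with length 25.8, so C = (0.9454, 25.78). ∠ZCS = 121.5° gives CS at 29.40° from the x-axis; with |CS| = 21.6, S = (19.76, 36.39). ∠CSG = 121.4° gives SG at -29.20° from the x-axis; with |SG| = 29.0, G = (45.08, 22.24). ∠SGR = 65.6° gives GR at -143.6° from the x-axis; with |GR| = 14.8, R = (33.17, 13.46). ∠GRW = 56.9° gives RW at 93.30° from the x-axis; with |RW| = 27.6, W = (31.58, 41.01). ∠RWP = 128.5° gives WP at 41.80° from the x-axis; with |WP| = 21.9, P = (47.90, 55.61). ∠WPV = 62.4° gives PV at -75.80° from the x-axis; with |PV| = 18.4, V = (52.42, 37.77). Then |ZV| = |V − Z| = 64.61.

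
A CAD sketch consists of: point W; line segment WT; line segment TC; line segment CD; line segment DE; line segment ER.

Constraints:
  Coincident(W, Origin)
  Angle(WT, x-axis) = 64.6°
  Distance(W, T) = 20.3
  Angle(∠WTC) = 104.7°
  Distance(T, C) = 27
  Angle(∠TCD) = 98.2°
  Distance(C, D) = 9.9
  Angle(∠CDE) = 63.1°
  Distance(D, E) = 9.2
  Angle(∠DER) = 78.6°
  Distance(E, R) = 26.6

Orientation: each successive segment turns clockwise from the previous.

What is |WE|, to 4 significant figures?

27.95

∠TCD = 98.2° gives CD at -92.50° from the x-axis; with |CD| = 9.9, D = (34.81, 3.434). ∠CDE = 63.1° gives DE at 150.6° from the x-axis; with |DE| = 9.2, E = (26.79, 7.950). Then |WE| = |E − W| = 27.95.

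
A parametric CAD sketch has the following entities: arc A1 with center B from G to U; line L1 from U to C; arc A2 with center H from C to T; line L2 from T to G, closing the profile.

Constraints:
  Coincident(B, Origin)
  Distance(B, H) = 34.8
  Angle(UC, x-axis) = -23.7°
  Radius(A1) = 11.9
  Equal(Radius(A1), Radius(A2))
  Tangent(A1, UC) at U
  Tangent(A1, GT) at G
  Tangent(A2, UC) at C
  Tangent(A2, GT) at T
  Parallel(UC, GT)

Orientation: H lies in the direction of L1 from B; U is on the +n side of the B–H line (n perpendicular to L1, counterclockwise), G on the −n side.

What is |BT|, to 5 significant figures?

36.778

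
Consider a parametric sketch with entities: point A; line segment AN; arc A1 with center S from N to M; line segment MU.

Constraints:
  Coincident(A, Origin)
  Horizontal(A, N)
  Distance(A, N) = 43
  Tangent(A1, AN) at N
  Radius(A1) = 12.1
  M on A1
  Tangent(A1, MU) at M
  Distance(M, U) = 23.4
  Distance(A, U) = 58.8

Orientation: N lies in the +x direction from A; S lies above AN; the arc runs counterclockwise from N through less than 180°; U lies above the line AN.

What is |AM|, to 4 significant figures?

56.67

A is at the origin; AN is horizontal with |AN| = 43.0 and N on the +x side, so N = (43.00, 0.000). Since A1 is tangent to AN there, SN ⟂ AN, so S = N + (0, 12.1) = (43.00, 12.10). Since SM ⟂ MU (tangency), |SU| = √(12.1² + 23.4²) = 26.34 regardless of where M sits on A1. So U lies on both circle(A, 58.8) and circle(S, 26.34); the above-AN intersection is U = (44.53, 38.40). M is the foot of the tangent from U: M = (54.05, 17.02).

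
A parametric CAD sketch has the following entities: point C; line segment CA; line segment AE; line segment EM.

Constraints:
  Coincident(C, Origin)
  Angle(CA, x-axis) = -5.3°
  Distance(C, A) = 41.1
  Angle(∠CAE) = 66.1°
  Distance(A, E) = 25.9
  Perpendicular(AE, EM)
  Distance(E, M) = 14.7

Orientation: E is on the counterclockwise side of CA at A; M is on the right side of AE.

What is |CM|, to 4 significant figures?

53.09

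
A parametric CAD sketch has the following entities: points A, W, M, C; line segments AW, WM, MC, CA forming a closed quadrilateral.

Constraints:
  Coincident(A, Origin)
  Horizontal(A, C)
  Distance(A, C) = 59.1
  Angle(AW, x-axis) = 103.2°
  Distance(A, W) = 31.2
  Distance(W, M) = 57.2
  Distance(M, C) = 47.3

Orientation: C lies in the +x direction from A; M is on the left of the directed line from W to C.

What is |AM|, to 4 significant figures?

66.39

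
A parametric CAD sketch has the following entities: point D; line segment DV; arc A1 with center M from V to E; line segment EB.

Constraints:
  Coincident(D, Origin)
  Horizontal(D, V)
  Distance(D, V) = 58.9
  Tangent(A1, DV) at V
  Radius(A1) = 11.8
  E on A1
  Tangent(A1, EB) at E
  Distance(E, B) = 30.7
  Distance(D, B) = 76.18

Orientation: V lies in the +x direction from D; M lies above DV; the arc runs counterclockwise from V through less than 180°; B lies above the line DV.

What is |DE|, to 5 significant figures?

71.838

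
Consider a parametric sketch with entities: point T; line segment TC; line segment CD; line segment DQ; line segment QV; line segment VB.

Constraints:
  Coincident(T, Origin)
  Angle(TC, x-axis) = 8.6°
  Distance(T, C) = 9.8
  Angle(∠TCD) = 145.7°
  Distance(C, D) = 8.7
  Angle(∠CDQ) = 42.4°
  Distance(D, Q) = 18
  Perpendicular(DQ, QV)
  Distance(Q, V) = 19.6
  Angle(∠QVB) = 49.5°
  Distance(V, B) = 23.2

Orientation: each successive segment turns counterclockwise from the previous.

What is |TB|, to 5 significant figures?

16.000

T is at the origin; TC runs at 8.6° with length 9.8, so C = (9.6898, 1.4654). ∠TCD = 145.7° gives CD at 42.900° from the x-axis; with |CD| = 8.7, D = (16.063, 7.3877). ∠CDQ = 42.4° gives DQ at -179.50° from the x-axis; with |DQ| = 18.0, Q = (-1.9364, 7.2306). The perpendicularity gives QV at right angles to DQ, so QV runs at -89.500°; with |QV| = 19.6, V = (-1.7653, -12.369). ∠QVB = 49.5° gives VB at 41.000° from the x-axis; with |VB| = 23.2, B = (15.744, 2.8520). Then |TB| = |B − T| = 16.000.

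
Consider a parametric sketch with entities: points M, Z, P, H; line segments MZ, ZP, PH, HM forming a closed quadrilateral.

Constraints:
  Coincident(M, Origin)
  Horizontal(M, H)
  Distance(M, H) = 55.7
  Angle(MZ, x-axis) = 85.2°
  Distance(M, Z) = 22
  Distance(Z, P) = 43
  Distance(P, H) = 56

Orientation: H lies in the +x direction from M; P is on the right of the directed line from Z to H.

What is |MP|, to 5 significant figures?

21.373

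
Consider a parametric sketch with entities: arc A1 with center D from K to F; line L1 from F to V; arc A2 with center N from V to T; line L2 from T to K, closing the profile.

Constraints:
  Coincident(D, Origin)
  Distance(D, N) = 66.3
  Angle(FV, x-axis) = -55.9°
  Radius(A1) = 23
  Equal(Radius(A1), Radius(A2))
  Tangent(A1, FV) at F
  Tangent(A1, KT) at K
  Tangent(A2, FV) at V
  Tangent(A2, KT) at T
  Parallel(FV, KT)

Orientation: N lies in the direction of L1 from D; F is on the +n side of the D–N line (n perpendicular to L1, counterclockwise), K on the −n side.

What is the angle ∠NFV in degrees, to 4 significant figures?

19.13°

The slot axis is L1's direction at -55.9°, so u = (cos -55.9°, sin -55.9°) = (0.5606, -0.8281) and n = (−sin -55.9°, cos -55.9°) = (0.8281, 0.5606). D is at the origin and N lies 66.3 along u from D, so N = 66.3·u = (37.17, -54.90). Tangency of A1 to both parallel lines with radius 23.0 puts F and K at D ± 23.0·n: F = (19.05, 12.89), K = (-19.05, -12.89). Equal radii place V and T the same way about N: V = N + 23.0·n = (56.22, -42.01), T = N − 23.0·n = (18.12, -67.80). Then cos ∠NFV = FN·FV / (|FN||FV|), giving 19.13°.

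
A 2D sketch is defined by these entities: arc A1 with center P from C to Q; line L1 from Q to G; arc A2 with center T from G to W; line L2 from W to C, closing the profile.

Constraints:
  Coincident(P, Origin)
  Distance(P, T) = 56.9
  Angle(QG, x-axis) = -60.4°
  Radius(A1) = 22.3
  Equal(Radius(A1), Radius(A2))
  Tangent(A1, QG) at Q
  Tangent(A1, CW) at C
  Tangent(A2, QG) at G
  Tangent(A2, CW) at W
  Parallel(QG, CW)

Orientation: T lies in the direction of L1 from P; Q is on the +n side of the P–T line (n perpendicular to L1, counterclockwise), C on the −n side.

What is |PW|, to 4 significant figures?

61.11

The slot axis is L1's direction at -60.4°, so u = (cos -60.4°, sin -60.4°) = (0.4939, -0.8695) and n = (−sin -60.4°, cos -60.4°) = (0.8695, 0.4939). P is at the origin and T lies 56.9 along u from P, so T = 56.9·u = (28.11, -49.47). Tangency of A1 to both parallel lines with radius 22.3 puts Q and C at P ± 22.3·n: Q = (19.39, 11.01), C = (-19.39, -11.01). Equal radii place G and W the same way about T: G = T + 22.3·n = (47.50, -38.46), W = T − 22.3·n = (8.716, -60.49). Then |PW| = |W − P| = 61.11.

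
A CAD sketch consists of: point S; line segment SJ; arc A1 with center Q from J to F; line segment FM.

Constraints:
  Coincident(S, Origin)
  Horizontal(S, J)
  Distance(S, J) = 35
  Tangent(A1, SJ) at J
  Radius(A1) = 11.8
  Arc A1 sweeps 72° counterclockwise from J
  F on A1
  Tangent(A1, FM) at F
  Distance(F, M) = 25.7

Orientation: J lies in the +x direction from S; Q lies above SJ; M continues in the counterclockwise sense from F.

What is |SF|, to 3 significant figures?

46.9

S is at the origin; S and J share the same y with |SJ| = 35.0 and J on the +x side, so J = (35.0, 0.00). Since A1 is tangent to SJ there, QJ ⟂ SJ, so Q = J + (0, 11.8) = (35.0, 11.8). On A1, J sits at bearing -90° from Q; a 72° counterclockwise sweep puts F at bearing -18°, so F = Q + 11.8·(cos -18°, sin -18°) = (46.2, 8.15). Then |SF| = |F − S| = 46.9.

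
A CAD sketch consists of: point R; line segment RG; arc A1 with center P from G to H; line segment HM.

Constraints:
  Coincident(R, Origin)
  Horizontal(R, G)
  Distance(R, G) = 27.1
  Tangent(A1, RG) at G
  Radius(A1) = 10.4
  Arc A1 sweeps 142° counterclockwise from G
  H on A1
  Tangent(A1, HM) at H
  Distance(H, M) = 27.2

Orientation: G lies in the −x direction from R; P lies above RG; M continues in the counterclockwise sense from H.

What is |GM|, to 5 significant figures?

38.405

R is at the origin; RG is horizontal with |RG| = 27.1 and G on the −x side, so G = (-27.100, 0.0000). Since A1 is tangent to RG there, PG ⟂ RG, so P = G + (0, 10.4) = (-27.100, 10.400). On A1, G sits at bearing -90° from P; a 142° counterclockwise sweep puts H at bearing 52°, so H = P + 10.4·(cos 52°, sin 52°) = (-20.697, 18.595). A1 meets HM tangentially, so PH is at right angles to HM, so HM runs along (−sin 52°, cos 52°); with |HM| = 27.2, M = (-42.131, 35.341). Then |GM| = |M − G| = 38.405.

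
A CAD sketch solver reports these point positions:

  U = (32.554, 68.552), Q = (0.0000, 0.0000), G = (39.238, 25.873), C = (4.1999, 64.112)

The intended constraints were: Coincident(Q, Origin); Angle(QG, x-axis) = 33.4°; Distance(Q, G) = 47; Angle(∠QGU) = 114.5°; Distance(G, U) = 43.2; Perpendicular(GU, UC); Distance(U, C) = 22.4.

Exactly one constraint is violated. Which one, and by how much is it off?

Distance(U, C) = 22.4 — off by 6.30.

Q = (0.00, 0.00) ✓; QG at 33.40° ✓; |QG| = 47.00 ✓; ∠QGU = 114.5° ✓; |GU| = 43.20 ✓; ∠(GU, UC) = 90.00° ✓; |UC| = 28.70 ✗.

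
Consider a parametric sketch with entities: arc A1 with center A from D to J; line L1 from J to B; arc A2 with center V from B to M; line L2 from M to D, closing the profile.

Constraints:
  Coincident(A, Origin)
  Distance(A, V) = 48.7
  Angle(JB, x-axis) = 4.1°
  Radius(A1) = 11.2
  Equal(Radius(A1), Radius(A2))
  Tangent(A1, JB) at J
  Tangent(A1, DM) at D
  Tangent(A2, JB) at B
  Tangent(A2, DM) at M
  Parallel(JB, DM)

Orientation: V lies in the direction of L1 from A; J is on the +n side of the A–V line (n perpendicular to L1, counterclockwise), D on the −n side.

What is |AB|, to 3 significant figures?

50.0

Tangency of A1 to both parallel lines with radius 11.2 puts J and D at A ± 11.2·n: J = (-0.801, 11.2), D = (0.801, -11.2). Equal radii place B and M the same way about V: B = V + 11.2·n = (47.8, 14.7), M = V − 11.2·n = (49.4, -7.69). Then |AB| = |B − A| = 50.0.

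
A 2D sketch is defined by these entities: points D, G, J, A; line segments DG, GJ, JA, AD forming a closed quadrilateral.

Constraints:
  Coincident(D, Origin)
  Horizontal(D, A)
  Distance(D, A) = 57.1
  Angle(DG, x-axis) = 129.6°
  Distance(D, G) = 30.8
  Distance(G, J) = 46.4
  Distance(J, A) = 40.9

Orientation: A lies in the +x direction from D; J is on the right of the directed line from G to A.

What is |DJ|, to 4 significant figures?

17.38

D is at the origin; D and A share the same y with |DA| = 57.1 and A in +x, so A = (57.1, 0). DG runs at 129.6° with |DG| = 30.8, so G = (-19.63, 23.73). J is determined by |GJ| = 46.4 and |JA| = 40.9 together: it lies at the intersection of circle(G, 46.4) and circle(A, 40.9). With |GA| = 80.32, the foot of the radical line on GA is 43.15 from G and the perpendicular offset is √(46.4² − 43.15²) = 17.06. Taking the right-of-GA solution: J = (16.55, -5.319).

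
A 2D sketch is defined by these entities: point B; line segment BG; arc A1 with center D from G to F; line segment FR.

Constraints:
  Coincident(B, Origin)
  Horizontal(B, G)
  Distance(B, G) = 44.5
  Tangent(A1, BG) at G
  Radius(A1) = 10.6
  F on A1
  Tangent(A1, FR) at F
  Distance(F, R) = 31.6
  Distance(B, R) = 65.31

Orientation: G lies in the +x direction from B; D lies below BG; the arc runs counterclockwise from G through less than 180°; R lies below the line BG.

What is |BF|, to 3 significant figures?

38.1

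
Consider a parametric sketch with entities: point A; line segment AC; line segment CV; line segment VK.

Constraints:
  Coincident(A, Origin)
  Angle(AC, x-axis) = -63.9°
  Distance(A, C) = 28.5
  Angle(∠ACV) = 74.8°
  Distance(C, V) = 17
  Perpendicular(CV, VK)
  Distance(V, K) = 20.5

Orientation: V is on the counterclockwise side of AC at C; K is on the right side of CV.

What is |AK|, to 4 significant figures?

48.94

A is at the origin; AC runs at -63.9° with length 28.5, so C = 28.5·(cos -63.9°, sin -63.9°) = (12.54, -25.59). ∠ACV = 74.8°, so CV runs at -63.9° + (180° − 74.8°) = 41.30° from the x-axis; with |CV| = 17.0, V = C + 17.0·(cos 41.30°, sin 41.30°) = (25.31, -14.37). The perpendicularity gives VK at right angles to CV; with |VK| = 20.5 on the right of CV, K = V + 20.5·(0.6600, -0.7513) = (38.84, -29.77). Then |AK| = |K − A| = 48.94.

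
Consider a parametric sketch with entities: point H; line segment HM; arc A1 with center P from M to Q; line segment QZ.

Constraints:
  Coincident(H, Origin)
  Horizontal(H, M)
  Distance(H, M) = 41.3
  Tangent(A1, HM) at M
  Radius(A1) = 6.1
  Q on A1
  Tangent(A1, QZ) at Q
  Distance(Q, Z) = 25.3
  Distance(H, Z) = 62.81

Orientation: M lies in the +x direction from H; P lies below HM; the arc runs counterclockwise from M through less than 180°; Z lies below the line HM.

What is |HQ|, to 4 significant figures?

38.87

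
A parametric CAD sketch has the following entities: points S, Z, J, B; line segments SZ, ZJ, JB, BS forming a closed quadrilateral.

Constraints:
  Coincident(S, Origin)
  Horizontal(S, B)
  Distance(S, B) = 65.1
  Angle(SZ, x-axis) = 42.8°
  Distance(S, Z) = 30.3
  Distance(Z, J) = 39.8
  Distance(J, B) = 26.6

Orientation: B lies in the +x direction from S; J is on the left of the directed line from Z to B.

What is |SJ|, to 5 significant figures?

67.016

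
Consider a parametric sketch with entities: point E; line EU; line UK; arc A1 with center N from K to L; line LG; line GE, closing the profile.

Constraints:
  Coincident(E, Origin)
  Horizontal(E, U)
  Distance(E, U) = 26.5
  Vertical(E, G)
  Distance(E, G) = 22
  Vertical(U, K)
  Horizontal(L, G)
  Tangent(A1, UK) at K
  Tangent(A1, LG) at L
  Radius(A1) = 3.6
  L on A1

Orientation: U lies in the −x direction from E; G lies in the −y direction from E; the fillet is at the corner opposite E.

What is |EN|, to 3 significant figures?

29.4

E is at the origin; E and U share the same y with |EU| = 26.5 and U on the −x side, so U = (-26.5, 0.00). E and G share the same x with |EG| = 22.0 and G on the −y side, so G = (0.00, -22.0). The virtual corner opposite E is at (-26.5, -22.0). A1 meets UK tangentially, so NK is at right angles to UK and the tangent condition forces NL to be normal to LG, with radius 3.6, so the center N sits 3.6 in from both sides at N = (-22.9, -18.4). Then |EN| = |N − E| = 29.4.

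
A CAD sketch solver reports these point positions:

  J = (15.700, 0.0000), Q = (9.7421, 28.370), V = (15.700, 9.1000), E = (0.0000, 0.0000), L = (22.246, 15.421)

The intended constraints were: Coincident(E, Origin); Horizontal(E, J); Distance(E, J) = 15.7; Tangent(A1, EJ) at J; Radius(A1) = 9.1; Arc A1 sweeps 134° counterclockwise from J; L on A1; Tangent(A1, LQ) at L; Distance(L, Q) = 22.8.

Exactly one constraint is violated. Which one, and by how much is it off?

Distance(L, Q) = 22.8 — off by 4.80.

E = (0.00, 0.00) ✓; E.y = 0.00, J.y = 0.00 ✓; |EJ| = 15.70 ✓; ∠(VJ, JE) = 90.00° ✓; |VJ| = 9.100 ✓; bearing(V→L) − bearing(V→J) = 134.0° ✓; |VL| = 9.100 ✓; ∠(VL, LQ) = 90.00° ✓; |LQ| = 18.00 ✗.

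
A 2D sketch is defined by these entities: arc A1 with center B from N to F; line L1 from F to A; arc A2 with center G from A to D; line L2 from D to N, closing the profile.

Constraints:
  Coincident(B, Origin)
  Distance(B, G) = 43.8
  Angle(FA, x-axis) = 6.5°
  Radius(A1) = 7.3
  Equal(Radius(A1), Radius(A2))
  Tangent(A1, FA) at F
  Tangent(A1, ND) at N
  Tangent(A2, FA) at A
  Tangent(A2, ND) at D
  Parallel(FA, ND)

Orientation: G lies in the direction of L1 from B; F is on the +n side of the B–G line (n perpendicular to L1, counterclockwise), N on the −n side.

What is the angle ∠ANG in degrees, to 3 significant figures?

8.97°

Tangency of A1 to both parallel lines with radius 7.3 puts F and N at B ± 7.3·n: F = (-0.826, 7.25), N = (0.826, -7.25). Equal radii place A and D the same way about G: A = G + 7.3·n = (42.7, 12.2), D = G − 7.3·n = (44.3, -2.29). Then cos ∠ANG = NA·NG / (|NA||NG|), giving 8.97°.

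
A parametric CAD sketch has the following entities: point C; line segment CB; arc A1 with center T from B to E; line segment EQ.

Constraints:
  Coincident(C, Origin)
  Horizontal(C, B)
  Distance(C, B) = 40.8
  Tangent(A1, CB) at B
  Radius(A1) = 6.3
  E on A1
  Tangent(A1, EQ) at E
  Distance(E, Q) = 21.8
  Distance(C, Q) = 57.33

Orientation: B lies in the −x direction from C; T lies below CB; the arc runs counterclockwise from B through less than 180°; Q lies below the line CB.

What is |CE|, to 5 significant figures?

47.297

Checks: |TE| = 6.300 ✓; ∠(TE, EQ) = 90.00° ✓; |EQ| = 21.80 ✓; |CQ| = 57.33 ✓.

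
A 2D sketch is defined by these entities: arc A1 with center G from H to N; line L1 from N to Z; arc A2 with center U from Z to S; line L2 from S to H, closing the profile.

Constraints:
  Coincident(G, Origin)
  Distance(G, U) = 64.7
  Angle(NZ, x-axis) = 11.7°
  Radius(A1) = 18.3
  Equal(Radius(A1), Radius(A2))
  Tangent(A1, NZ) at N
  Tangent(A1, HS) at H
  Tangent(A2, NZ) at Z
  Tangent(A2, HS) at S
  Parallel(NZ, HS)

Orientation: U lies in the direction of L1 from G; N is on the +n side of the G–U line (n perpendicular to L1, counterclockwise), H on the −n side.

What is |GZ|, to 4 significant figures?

67.24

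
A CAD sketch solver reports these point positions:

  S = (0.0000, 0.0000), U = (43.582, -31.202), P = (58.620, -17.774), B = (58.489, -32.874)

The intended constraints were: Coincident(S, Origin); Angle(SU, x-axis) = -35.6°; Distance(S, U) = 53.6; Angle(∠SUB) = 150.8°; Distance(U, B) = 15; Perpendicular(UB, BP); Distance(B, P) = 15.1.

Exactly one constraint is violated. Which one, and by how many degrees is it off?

Perpendicular(UB, BP) — off by 5.90°.

S = (0.00, 0.00) ✓; SU at -35.60° ✓; |SU| = 53.60 ✓; ∠SUB = 150.8° ✓; |UB| = 15.00 ✓; ∠(UB, BP) = 95.90° ✗; |BP| = 15.10 ✓.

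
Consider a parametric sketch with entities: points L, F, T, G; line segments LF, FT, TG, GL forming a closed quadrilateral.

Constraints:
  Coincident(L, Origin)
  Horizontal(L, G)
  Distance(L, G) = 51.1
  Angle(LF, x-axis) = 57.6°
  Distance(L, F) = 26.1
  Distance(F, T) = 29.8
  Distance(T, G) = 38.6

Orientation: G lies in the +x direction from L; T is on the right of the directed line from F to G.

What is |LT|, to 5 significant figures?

15.384

Checks: |FT| = 29.80 ✓; |TG| = 38.60 ✓.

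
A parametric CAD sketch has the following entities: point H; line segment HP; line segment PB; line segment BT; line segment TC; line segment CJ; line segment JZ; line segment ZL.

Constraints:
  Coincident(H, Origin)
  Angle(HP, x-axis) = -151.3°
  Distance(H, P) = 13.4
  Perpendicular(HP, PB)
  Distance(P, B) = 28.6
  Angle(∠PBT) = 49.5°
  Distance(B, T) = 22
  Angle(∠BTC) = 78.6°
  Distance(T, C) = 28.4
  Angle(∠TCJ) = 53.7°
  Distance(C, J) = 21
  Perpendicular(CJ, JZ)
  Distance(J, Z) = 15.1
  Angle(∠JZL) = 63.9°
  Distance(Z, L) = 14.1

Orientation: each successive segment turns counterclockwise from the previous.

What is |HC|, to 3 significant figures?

19.3

H is at the origin; HP runs at -151.3° with length 13.4, so P = (-11.8, -6.43). HP ⟂ PB, so PB runs at -61.3°; with |PB| = 28.6, B = (1.98, -31.5). ∠PBT = 49.5° gives BT at 69.2° from the x-axis; with |BT| = 22.0, T = (9.79, -11.0). ∠BTC = 78.6° gives TC at 171° from the x-axis; with |TC| = 28.4, C = (-18.2, -6.32). Then |HC| = |C − H| = 19.3.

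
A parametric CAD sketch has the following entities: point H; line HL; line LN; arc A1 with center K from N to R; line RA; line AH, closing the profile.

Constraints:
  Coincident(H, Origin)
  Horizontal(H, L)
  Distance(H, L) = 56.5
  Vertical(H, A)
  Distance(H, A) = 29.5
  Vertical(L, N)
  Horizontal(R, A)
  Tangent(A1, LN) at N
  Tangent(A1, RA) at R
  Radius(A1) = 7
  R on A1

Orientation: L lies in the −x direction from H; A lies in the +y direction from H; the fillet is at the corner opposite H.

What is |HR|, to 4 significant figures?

57.62

H is at the origin; H and L share the same y with |HL| = 56.5 and L on the −x side, so L = (-56.50, 0.000). H and A share the same x with |HA| = 29.5 and A on the +y side, so A = (0.000, 29.50). The virtual corner opposite H is at (-56.50, 29.50). A1 meets LN tangentially, so KN is at right angles to LN and A1 meets RA tangentially, so KR is at right angles to RA, with radius 7.0, so the center K sits 7.0 in from both sides at K = (-49.50, 22.50). That places the tangent points at N = (-56.50, 22.50) on LN and R = (-49.50, 29.50) on RA. Then |HR| = |R − H| = 57.62.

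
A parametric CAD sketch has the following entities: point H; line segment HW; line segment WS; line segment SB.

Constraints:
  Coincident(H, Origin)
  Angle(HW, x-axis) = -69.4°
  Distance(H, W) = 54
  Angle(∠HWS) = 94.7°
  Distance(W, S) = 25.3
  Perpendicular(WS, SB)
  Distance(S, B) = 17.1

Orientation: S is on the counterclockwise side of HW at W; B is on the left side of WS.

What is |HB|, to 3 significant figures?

47.2

H is at the origin; HW runs at -69.4° with length 54.0, so W = 54.0·(cos -69.4°, sin -69.4°) = (19.0, -50.5). ∠HWS = 94.7°, so WS runs at -69.4° + (180° − 94.7°) = 15.9° from the x-axis; with |WS| = 25.3, S = W + 25.3·(cos 15.9°, sin 15.9°) = (43.3, -43.6). WS ⟂ SB; with |SB| = 17.1 on the left of WS, B = S + 17.1·(-0.274, 0.962) = (38.6, -27.2). Then |HB| = |B − H| = 47.2.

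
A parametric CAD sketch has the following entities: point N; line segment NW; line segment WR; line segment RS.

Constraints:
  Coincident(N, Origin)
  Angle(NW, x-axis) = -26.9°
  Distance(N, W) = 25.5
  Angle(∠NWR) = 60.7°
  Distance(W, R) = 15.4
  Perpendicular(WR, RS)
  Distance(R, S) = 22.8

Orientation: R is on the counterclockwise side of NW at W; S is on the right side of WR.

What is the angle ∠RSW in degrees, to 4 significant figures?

34.04°

∠NWR = 60.7°, so WR runs at -26.9° + (180° − 60.7°) = 92.40° from the x-axis; with |WR| = 15.4, R = W + 15.4·(cos 92.40°, sin 92.40°) = (22.10, 3.849). WR is perpendicular to RS; with |RS| = 22.8 on the right of WR, S = R + 22.8·(0.9991, 0.04188) = (44.88, 4.804). Then cos ∠RSW = SR·SW / (|SR||SW|), giving 34.04°.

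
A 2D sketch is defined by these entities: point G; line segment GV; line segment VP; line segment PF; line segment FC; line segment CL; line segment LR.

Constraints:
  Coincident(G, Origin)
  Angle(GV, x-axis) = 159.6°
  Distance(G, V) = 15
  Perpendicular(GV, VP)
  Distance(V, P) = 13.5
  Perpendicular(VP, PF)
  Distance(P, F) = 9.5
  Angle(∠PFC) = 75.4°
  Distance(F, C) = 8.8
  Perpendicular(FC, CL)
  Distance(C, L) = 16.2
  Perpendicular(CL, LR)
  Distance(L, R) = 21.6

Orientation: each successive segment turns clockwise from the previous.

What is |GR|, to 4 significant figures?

34.93

The perpendicularity gives CL at right angles to FC, so CL runs at 145.0°; with |CL| = 16.2, L = (-18.77, 16.65). The perpendicularity gives LR at right angles to CL, so LR runs at 55.00°; with |LR| = 21.6, R = (-6.378, 34.35). Then |GR| = |R − G| = 34.93.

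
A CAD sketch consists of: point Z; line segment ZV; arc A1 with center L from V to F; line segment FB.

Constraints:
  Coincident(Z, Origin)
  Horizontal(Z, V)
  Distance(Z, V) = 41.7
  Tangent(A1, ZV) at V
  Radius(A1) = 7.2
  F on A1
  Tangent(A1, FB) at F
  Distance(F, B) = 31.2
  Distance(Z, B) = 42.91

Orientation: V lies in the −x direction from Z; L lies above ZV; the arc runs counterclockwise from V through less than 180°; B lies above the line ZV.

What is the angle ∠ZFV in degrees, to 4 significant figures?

135.8°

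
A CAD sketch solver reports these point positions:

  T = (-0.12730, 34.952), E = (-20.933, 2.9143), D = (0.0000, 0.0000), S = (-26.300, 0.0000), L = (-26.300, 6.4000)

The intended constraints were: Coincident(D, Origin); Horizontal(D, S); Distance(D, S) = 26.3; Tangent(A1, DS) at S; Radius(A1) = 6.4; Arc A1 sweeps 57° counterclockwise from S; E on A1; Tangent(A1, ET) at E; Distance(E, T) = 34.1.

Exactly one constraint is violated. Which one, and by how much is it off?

Distance(E, T) = 34.1 — off by 4.10.

D = (0.00, 0.00) ✓; D.y = 0.00, S.y = 0.00 ✓; |DS| = 26.30 ✓; ∠(LS, SD) = 90.00° ✓; |LS| = 6.400 ✓; bearing(L→E) − bearing(L→S) = 57.00° ✓; |LE| = 6.400 ✓; ∠(LE, ET) = 90.00° ✓; |ET| = 38.20 ✗.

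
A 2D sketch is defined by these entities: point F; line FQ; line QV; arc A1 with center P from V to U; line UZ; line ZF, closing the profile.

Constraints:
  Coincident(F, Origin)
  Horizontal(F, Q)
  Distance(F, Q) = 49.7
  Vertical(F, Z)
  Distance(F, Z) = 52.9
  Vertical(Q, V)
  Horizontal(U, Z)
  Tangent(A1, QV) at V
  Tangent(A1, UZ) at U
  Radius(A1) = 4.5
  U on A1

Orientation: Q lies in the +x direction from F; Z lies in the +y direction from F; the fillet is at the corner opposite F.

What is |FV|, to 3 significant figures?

69.4

F is at the origin; F and Q share the same y with |FQ| = 49.7 and Q on the +x side, so Q = (49.7, 0.00). F and Z share the same x with |FZ| = 52.9 and Z on the +y side, so Z = (0.00, 52.9). The virtual corner opposite F is at (49.7, 52.9). The tangent condition forces PV to be normal to QV and tangency of A1 to UZ means the radius PU is perpendicular to UZ, with radius 4.5, so the center P sits 4.5 in from both sides at P = (45.2, 48.4). That places the tangent points at V = (49.7, 48.4) on QV and U = (45.2, 52.9) on UZ. Then |FV| = |V − F| = 69.4.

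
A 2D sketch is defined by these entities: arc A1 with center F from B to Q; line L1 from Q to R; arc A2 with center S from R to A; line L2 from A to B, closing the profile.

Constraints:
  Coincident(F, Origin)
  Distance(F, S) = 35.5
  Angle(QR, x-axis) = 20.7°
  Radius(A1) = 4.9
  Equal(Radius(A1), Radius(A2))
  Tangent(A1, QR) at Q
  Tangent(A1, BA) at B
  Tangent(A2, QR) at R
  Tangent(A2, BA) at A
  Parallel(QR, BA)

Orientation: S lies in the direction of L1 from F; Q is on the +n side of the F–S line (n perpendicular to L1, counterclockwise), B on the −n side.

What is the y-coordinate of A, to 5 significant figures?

7.9647

The slot axis is L1's direction at 20.7°, so u = (cos 20.7°, sin 20.7°) = (0.93544, 0.35347) and n = (−sin 20.7°, cos 20.7°) = (-0.35347, 0.93544). F is at the origin and S lies 35.5 along u from F, so S = 35.5·u = (33.208, 12.548). Tangency of A1 to both parallel lines with radius 4.9 puts Q and B at F ± 4.9·n: Q = (-1.7320, 4.5837), B = (1.7320, -4.5837). Equal radii place R and A the same way about S: R = S + 4.9·n = (31.476, 17.132), A = S − 4.9·n = (34.940, 7.9647). So A.y = 7.9647.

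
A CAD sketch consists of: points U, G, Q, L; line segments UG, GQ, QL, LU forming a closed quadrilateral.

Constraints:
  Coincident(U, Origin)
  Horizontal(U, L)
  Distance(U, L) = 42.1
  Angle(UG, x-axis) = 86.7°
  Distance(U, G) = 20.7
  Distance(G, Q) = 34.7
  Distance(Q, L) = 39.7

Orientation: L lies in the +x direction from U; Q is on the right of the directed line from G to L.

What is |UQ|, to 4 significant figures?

14.68

Checks: |GQ| = 34.70 ✓; |QL| = 39.70 ✓.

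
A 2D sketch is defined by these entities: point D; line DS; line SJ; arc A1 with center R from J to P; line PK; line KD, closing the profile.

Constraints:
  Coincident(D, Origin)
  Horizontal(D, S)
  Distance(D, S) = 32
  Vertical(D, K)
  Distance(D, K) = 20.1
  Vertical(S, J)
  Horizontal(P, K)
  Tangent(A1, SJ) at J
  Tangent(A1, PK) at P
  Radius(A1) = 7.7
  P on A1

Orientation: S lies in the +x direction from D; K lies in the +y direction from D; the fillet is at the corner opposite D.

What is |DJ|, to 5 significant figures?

34.319

D is at the origin; D and S share the same y with |DS| = 32.0 and S on the +x side, so S = (32.000, 0.0000). D and K share the same x with |DK| = 20.1 and K on the +y side, so K = (0.0000, 20.100). The virtual corner opposite D is at (32.000, 20.100). The tangent condition forces RJ to be normal to SJ and A1 meets PK tangentially, so RP is at right angles to PK, with radius 7.7, so the center R sits 7.7 in from both sides at R = (24.300, 12.400). That places the tangent points at J = (32.000, 12.400) on SJ and P = (24.300, 20.100) on PK. Then |DJ| = |J − D| = 34.319.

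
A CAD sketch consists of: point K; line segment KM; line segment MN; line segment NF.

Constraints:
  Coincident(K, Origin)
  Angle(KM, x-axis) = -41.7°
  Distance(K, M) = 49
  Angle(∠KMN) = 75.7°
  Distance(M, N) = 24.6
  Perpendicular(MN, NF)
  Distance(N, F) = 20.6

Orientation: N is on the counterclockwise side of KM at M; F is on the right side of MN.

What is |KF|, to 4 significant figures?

69.22

K is at the origin; KM runs at -41.7° with length 49.0, so M = 49.0·(cos -41.7°, sin -41.7°) = (36.59, -32.60). ∠KMN = 75.7°, so MN runs at -41.7° + (180° − 75.7°) = 62.60° from the x-axis; with |MN| = 24.6, N = M + 24.6·(cos 62.60°, sin 62.60°) = (47.91, -10.76). MN ⟂ NF; with |NF| = 20.6 on the right of MN, F = N + 20.6·(0.8878, -0.4602) = (66.20, -20.24). Then |KF| = |F − K| = 69.22.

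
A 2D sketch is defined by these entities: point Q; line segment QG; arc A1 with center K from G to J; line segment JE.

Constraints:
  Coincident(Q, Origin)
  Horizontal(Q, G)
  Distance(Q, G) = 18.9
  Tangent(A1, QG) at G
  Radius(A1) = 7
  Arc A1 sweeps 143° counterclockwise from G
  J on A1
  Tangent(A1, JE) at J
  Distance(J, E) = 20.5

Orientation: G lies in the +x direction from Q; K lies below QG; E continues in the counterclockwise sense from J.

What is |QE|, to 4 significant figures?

39.83

On A1, G sits at bearing 90° from K; a 143° counterclockwise sweep puts J at bearing 233°, so J = K + 7.0·(cos 233°, sin 233°) = (14.69, -12.59). Since A1 is tangent to JE there, KJ ⟂ JE, so JE runs along (−sin 233°, cos 233°); with |JE| = 20.5, E = (31.06, -24.93). Then |QE| = |E − Q| = 39.83.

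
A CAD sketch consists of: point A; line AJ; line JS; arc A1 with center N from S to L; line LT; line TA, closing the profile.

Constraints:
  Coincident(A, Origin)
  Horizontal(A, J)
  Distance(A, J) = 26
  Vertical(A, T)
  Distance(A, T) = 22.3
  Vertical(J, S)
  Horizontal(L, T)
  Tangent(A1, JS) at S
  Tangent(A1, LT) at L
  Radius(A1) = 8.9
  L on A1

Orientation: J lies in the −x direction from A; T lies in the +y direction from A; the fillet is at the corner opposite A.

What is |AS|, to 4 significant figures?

29.25

A is at the origin; A and J share the same y with |AJ| = 26.0 and J on the −x side, so J = (-26.00, 0.000). A and T share the same x with |AT| = 22.3 and T on the +y side, so T = (0.000, 22.30). The virtual corner opposite A is at (-26.00, 22.30). A1 meets JS tangentially, so NS is at right angles to JS and tangency of A1 to LT means the radius NL is perpendicular to LT, with radius 8.9, so the center N sits 8.9 in from both sides at N = (-17.10, 13.40). That places the tangent points at S = (-26.00, 13.40) on JS and L = (-17.10, 22.30) on LT. Then |AS| = |S − A| = 29.25.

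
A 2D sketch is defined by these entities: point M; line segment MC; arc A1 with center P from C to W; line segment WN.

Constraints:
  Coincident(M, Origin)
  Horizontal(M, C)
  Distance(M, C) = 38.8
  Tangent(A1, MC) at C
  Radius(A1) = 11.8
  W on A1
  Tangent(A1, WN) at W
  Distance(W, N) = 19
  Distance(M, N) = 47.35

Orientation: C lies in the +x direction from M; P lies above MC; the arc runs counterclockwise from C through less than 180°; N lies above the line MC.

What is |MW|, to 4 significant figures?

51.21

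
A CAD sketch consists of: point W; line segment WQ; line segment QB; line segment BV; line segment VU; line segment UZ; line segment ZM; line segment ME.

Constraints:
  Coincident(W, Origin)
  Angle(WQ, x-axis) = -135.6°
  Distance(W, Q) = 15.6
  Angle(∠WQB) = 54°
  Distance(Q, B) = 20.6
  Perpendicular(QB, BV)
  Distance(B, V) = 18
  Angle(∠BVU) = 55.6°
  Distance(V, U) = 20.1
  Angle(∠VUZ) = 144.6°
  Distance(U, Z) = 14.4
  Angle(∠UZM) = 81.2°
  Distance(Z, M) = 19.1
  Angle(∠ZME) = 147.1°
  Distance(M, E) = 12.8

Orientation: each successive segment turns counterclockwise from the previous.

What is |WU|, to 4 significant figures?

7.892

The perpendicularity gives BV at right angles to QB, so BV runs at 80.40°; with |BV| = 18.0, V = (12.17, 3.398). ∠BVU = 55.6° gives VU at -155.2° from the x-axis; with |VU| = 20.1, U = (-6.079, -5.033). Then |WU| = |U − W| = 7.892.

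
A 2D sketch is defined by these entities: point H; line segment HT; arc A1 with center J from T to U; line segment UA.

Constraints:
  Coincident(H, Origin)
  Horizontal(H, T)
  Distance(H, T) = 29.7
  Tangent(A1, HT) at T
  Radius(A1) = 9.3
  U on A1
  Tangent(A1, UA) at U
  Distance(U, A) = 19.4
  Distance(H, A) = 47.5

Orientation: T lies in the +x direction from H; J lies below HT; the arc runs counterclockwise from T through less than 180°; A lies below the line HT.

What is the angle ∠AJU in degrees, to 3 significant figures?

64.4°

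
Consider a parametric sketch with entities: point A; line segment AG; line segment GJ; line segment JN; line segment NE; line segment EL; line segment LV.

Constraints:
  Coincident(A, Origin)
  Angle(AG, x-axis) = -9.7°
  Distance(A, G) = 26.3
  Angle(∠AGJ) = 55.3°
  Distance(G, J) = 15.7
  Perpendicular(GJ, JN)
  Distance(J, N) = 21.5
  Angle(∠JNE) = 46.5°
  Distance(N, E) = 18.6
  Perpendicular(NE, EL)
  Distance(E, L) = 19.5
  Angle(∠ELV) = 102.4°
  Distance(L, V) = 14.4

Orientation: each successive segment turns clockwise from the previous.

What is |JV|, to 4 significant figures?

12.42

The perpendicularity gives EL at right angles to NE, so EL runs at -87.90°; with |EL| = 19.5, L = (18.88, -19.41). ∠ELV = 102.4° gives LV at -165.5° from the x-axis; with |LV| = 14.4, V = (4.939, -23.02). Then |JV| = |V − J| = 12.42.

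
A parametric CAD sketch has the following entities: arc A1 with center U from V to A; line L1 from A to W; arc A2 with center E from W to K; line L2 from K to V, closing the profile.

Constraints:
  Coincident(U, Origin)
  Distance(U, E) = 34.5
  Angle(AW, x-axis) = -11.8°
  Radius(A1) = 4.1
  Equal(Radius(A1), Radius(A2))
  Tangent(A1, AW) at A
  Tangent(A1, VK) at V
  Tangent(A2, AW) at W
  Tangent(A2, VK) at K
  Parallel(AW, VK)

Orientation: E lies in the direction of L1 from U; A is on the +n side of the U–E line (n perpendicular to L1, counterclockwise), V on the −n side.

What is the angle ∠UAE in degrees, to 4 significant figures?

83.22°

U is at the origin and E lies 34.5 along u from U, so E = 34.5·u = (33.77, -7.055). Tangency of A1 to both parallel lines with radius 4.1 puts A and V at U ± 4.1·n: A = (0.8384, 4.013), V = (-0.8384, -4.013). Then cos ∠UAE = AU·AE / (|AU||AE|), giving 83.22°.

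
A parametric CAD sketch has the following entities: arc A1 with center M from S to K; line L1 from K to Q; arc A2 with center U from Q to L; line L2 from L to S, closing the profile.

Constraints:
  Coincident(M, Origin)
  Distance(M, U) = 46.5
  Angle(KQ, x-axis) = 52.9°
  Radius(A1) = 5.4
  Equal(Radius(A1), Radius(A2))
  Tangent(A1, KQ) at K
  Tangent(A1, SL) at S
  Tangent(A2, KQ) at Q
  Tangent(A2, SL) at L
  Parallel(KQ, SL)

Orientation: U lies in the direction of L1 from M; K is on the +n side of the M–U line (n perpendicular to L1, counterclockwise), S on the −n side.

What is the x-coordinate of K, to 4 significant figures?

-4.307

The slot axis is L1's direction at 52.9°, so u = (cos 52.9°, sin 52.9°) = (0.6032, 0.7976) and n = (−sin 52.9°, cos 52.9°) = (-0.7976, 0.6032). M is at the origin and U lies 46.5 along u from M, so U = 46.5·u = (28.05, 37.09). Tangency of A1 to both parallel lines with radius 5.4 puts K and S at M ± 5.4·n: K = (-4.307, 3.257), S = (4.307, -3.257). So K.x = -4.307.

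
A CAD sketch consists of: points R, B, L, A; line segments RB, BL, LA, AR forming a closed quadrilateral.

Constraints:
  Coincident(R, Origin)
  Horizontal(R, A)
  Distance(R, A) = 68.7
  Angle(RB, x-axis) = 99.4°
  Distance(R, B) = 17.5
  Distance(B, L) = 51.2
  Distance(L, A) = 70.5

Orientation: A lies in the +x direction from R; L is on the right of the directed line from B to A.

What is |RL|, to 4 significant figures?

33.70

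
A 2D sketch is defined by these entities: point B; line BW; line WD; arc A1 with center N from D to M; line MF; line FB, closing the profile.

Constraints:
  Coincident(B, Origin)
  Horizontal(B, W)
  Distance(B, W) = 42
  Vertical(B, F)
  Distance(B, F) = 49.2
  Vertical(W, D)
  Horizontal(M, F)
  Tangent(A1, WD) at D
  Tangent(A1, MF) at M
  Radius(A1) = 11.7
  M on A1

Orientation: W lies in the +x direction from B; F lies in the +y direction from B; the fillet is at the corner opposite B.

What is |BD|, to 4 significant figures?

56.30

The virtual corner opposite B is at (42.00, 49.20). Tangency of A1 to WD means the radius ND is perpendicular to WD and the tangent condition forces NM to be normal to MF, with radius 11.7, so the center N sits 11.7 in from both sides at N = (30.30, 37.50). That places the tangent points at D = (42.00, 37.50) on WD and M = (30.30, 49.20) on MF. Then |BD| = |D − B| = 56.30.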